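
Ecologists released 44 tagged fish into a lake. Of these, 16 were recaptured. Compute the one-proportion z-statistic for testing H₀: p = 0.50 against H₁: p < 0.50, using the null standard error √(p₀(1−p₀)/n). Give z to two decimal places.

z = -1.81

Sample proportion p̂ = 16/44 = 0.36364.
SE₀ = √(0.50·0.50/44) = 0.075378.
Test statistic: z = -0.13636/0.075378 = -1.81.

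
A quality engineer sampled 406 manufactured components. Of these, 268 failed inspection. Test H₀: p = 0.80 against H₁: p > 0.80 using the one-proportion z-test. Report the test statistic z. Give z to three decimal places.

z = -7.047

The sample proportion is 268/406 = 0.66010.
Under H₀, SE = √(p₀(1−p₀)/n) = √(0.80·0.20/406) = √0.000394089 = 0.019852.
z = (p̂ − p₀)/SE = (0.66010 − 0.80)/0.019852 = -7.047.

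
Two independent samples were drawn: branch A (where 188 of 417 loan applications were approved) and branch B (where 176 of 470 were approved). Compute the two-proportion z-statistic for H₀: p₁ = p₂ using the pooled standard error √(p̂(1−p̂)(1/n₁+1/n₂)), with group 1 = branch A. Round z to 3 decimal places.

z = 2.308

Sample proportions: p̂₁ = 188/417 = 0.45084 and p̂₂ = 176/470 = 0.37447.
Pooling: p̂ = 364/887 = 0.41037.
SE = √[p̂(1−p̂)(1/n₁+1/n₂)] = √[0.41037·0.58963·(1/417+1/470)] ≈ 0.033092.
z = 0.07637/0.033092 = 2.308.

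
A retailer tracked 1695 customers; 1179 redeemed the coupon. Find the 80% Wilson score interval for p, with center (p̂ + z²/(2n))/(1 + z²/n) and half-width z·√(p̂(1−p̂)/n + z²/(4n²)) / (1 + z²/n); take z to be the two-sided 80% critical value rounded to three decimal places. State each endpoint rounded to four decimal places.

p̂ = 1179/1695 = 0.69558; z = 1.282, so z² = 1.643524.
1 + z²/n = 1.000970.
Adjusted center: (0.69558 + z²/(2n))/1.000970 = 0.69539.
Radicand: p̂(1−p̂)/n + z²/(4n²) = 0.000124926 + 0.000000143 = 0.000125069.
Half-width = z·√(radicand)/denom = 1.282·0.011183/1.000970 = 0.01432.
CI: 0.69539 ± 0.01432 = (0.6811, 0.7097).

(0.6811, 0.7097)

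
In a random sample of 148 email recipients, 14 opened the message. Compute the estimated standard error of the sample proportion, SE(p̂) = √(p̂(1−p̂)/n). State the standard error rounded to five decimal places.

SE = 0.02406

p̂ = 14/148 = 0.09459.
p̂(1−p̂) = 0.09459·0.90541 = 0.085643.
Dividing by n and taking the root: √0.000578669 = 0.02406.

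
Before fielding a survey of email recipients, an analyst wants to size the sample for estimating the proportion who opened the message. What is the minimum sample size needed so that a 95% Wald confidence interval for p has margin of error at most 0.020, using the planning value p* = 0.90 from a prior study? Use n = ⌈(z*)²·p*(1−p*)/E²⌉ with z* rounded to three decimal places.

For 95% confidence, z* = 1.960.
p*(1−p*) = 0.90·0.10 = 0.0900.
Required n before rounding: 3.841600 × 0.0900 / 0.020² = 864.360.
Rounding up, n = 865.

n = 865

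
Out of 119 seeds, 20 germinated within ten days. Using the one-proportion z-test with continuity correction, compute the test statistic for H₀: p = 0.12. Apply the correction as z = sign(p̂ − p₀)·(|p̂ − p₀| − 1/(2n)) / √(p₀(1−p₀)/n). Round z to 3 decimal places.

z = 1.473

The sample proportion is 20/119 = 0.16807. p̂ − p₀ = 0.048067.
1/(2n) = 0.004202.
Corrected numerator: |0.048067| − 0.004202 = 0.043865.
SE₀ = √(0.12·0.88/119) = 0.029789.
z = +0.043865/0.029789 = 1.473.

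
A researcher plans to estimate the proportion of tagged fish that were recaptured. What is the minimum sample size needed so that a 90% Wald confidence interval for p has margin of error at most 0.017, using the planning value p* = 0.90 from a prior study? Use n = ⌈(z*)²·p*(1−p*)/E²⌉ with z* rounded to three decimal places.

n = 843

The 90% critical value is z* = 1.645.
p*(1−p*) = 0.90·0.10 = 0.0900.
Required n before rounding: 2.706025 × 0.0900 / 0.017² = 842.707.
Rounding up, n = 843.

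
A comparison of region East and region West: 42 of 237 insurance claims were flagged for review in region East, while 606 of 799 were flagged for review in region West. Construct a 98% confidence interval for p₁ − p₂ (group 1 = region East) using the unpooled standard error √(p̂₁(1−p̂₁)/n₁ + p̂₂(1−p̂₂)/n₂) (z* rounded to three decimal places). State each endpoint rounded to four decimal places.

p̂₁ = 0.17722, p̂₂ = 0.75845, so the observed difference is -0.58123.
Unpooled SE = √(p̂₁(1−p̂₁)/n₁ + p̂₂(1−p̂₂)/n₂) = √(0.000615232 + 0.000229292) = 0.029061.
For 98% confidence, z* = 2.326. Margin = 2.326·0.029061 = 0.06760.
Interval: -0.58123 ± 0.06760 → (-0.6488, -0.5136).

(-0.6488, -0.5136)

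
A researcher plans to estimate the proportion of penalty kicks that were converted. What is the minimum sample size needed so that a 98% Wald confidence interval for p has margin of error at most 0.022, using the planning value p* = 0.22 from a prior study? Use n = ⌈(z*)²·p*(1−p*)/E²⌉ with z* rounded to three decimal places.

z* = 2.326 at the 98% level.
p*(1−p*) = 0.1716.
Required n before rounding: 5.410276 × 0.1716 / 0.022² = 1918.189.
Rounding up, n = 1919.

n = 1919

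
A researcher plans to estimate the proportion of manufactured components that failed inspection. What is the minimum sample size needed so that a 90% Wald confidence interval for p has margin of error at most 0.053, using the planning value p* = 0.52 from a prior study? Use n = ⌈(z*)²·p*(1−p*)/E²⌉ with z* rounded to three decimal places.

z* = 1.645 at the 90% level.
p*(1−p*) = 0.2496.
(z*)²·p*(1−p*)/E² = 2.706025·0.2496/0.002809 = 240.450.
Rounding up, n = 241.

n = 241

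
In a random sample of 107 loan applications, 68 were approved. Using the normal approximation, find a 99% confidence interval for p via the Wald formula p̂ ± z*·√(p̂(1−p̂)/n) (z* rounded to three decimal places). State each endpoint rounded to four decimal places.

(0.5157, 0.7554)

With x = 68 successes in n = 107, p̂ = 0.63551.
SE = √(p̂(1−p̂)/n) = √(0.231636/107) = 0.046528.
z* = 2.576 at the 99% level.
Margin = 2.576·0.046528 = 0.11986.
CI: 0.63551 ± 0.11986 = (0.5157, 0.7554).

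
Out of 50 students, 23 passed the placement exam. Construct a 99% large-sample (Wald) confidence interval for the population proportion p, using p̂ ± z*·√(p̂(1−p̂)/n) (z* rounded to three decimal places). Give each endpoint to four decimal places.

Sample proportion p̂ = 23/50 = 0.46000.
SE(p̂) = √(0.46000·0.54000/50) = 0.070484.
For 99% confidence, z* = 2.576.
Margin of error: 2.576 × 0.070484 = 0.18157.
So the interval runs from 0.2784 to 0.6416.

(0.2784, 0.6416)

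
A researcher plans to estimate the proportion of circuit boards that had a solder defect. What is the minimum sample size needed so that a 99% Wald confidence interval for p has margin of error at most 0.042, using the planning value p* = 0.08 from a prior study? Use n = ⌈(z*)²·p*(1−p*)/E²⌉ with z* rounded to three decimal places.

For 99% confidence, z* = 2.576.
p*(1−p*) = 0.08·0.92 = 0.0736.
Required n before rounding: 6.635776 × 0.0736 / 0.042² = 276.867.
⌈276.867⌉ = 277.

n = 277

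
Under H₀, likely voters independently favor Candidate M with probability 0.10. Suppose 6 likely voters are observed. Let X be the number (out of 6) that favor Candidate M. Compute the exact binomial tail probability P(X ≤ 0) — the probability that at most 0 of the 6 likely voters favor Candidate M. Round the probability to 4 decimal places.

P = 0.5314

X is binomial with n = 6 and p = 0.10.
P(X ≤ 0) = C(6,0)·0.10^0·0.90^6.
= 0.531441 = 0.5314.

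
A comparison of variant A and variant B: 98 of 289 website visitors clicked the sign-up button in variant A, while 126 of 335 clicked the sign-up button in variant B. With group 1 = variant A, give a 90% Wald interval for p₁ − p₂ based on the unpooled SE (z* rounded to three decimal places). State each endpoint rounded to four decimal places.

(-0.1002, 0.0262)

p̂₁ = 0.33910, p̂₂ = 0.37612, so the observed difference is -0.03702.
SE = √(0.000775472 + 0.000700459) = √0.001475931 = 0.038418.
z* = 1.645 at the 90% level. Margin of error = 0.06320.
So the interval runs from -0.1002 to 0.0262.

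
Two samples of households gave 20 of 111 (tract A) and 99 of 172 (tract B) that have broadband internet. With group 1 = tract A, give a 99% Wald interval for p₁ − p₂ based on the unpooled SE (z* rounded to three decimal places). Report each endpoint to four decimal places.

p̂₁ = 0.18018, p̂₂ = 0.57558, so the observed difference is -0.39540.
SE = √(0.001330768 + 0.001420276) = √0.002751044 = 0.052450.
For 99% confidence, z* = 2.576. Margin = 2.576·0.052450 = 0.13511.
Interval: -0.39540 ± 0.13511 → (-0.5305, -0.2603).

(-0.5305, -0.2603)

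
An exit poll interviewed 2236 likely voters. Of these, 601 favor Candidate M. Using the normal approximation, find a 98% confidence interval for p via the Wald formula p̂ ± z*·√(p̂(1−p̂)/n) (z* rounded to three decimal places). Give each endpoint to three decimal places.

(0.247, 0.291)

p̂ = 601/2236 = 0.26878.
Standard error of p̂: √(0.196539/2236) = √0.000087898 = 0.009375.
For 98% confidence, z* = 2.326.
Margin = 2.326·0.009375 = 0.02181.
CI: 0.26878 ± 0.02181 = (0.247, 0.291).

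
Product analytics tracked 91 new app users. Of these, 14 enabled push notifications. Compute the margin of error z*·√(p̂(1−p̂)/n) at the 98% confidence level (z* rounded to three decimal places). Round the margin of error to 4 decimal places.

ME = 0.0880

With x = 14 successes in n = 91, p̂ = 0.15385.
SE = √(p̂(1−p̂)/n) = √(0.130178/91) = 0.037822.
The 98% critical value is z* = 2.326.
Margin of error = z*·SE = 2.326 × 0.037822 = 0.0880.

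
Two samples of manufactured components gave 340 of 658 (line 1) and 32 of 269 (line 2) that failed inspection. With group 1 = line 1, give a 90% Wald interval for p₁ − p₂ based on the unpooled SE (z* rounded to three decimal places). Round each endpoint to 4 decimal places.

p̂₁ = 0.51672, p̂₂ = 0.11896, so the observed difference is 0.39776.
SE = √(0.000379514 + 0.000389620) = √0.000769134 = 0.027733.
The 90% critical value is z* = 1.645. Margin = 1.645·0.027733 = 0.04562.
Interval: 0.39776 ± 0.04562 → (0.3521, 0.4434).

(0.3521, 0.4434)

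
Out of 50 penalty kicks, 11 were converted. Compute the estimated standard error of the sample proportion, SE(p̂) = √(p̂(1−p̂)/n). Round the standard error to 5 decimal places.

The sample proportion is 11/50 = 0.22000.
p̂(1−p̂) = 0.22000·0.78000 = 0.171600.
Dividing by n and taking the root: √0.003432000 = 0.05858.

SE = 0.05858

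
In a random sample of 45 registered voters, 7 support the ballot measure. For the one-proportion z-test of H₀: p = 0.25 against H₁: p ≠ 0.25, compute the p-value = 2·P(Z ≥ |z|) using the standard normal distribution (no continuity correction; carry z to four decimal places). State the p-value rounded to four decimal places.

With x = 7 successes in n = 45, p̂ = 0.15556.
Under H₀, SE = √(p₀(1−p₀)/n) = √(0.25·0.75/45) = √0.004166667 = 0.064550.
Test statistic (full precision, shown to 4 dp): z = (7/45 − 0.25)/SE₀ ≈ -1.4631.
From the standard normal, 2·P(Z ≥ |z|) = 0.1434.

p-value = 0.1434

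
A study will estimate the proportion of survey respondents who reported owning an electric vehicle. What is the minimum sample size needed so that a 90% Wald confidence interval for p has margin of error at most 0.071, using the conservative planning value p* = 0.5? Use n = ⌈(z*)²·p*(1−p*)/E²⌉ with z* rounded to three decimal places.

n = 135

The 90% critical value is z* = 1.645.
p*(1−p*) = 0.2500.
(z*)²·p*(1−p*)/E² = 2.706025·0.2500/0.005041 = 134.201.
Rounding up, n = 135.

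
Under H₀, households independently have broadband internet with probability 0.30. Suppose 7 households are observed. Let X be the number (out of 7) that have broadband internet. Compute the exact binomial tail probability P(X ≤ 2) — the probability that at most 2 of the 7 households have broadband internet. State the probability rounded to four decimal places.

P = 0.6471

X is binomial with n = 7 and p = 0.30.
P(X ≤ 2) = C(7,0)·0.30^0·0.70^7 + C(7,1)·0.30^1·0.70^6 + C(7,2)·0.30^2·0.70^5.
= 0.082354 + 0.247063 + 0.317652 = 0.6471.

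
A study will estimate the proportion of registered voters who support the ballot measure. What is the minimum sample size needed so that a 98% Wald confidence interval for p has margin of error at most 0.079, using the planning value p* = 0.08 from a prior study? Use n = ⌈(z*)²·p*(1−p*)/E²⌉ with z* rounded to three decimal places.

n = 64

For 98% confidence, z* = 2.326.
p*(1−p*) = 0.0736.
(z*)²·p*(1−p*)/E² = 5.410276·0.0736/0.006241 = 63.803.
Rounding up, n = 64.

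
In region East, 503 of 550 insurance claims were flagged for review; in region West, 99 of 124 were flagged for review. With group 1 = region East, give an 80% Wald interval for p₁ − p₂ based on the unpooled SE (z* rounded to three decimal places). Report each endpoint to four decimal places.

(0.0675, 0.1648)

p̂₁ = 503/550 = 0.91455, p̂₂ = 99/124 = 0.79839; p̂₁ − p̂₂ = 0.11616.
Unpooled SE = √(p̂₁(1−p̂₁)/n₁ + p̂₂(1−p̂₂)/n₂) = √(0.000142095 + 0.001298106) = 0.037950.
The 80% critical value is z* = 1.282. Margin = 1.282·0.037950 = 0.04865.
So the interval runs from 0.0675 to 0.1648.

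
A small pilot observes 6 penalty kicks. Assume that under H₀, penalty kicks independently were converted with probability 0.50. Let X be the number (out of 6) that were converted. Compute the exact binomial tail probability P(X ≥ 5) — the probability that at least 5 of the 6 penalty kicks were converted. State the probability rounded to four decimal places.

P = 0.1094

X is binomial with n = 6 and p = 0.50.
P(X ≥ 5) = C(6,5)·0.50^5·0.50^1 + C(6,6)·0.50^6·0.50^0.
= 0.093750 + 0.015625 = 0.1094.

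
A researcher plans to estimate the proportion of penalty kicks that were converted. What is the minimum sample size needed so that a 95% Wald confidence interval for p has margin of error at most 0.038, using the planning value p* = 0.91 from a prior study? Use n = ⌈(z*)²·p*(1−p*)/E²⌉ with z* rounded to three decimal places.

The 95% critical value is z* = 1.960.
p*(1−p*) = 0.0819.
Required n before rounding: 3.841600 × 0.0819 / 0.038² = 217.886.
Rounding up, n = 218.

n = 218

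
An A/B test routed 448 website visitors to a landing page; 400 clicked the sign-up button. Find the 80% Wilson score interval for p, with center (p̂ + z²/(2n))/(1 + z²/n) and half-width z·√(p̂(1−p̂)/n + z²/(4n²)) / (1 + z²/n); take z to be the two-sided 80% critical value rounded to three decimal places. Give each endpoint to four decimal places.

(0.8727, 0.9102)

p̂ = 400/448 = 0.89286; z = 1.282, so z² = 1.643524.
1 + z²/n = 1.003669.
Center = (0.89286 + 0.001834)/1.003669 = 0.89142.
Radicand: p̂(1−p̂)/n + z²/(4n²) = 0.000213534 + 0.000002047 = 0.000215581.
Half-width = 1.282·√0.000215581/1.003669 = 0.01875.
So the interval runs from 0.8727 to 0.9102.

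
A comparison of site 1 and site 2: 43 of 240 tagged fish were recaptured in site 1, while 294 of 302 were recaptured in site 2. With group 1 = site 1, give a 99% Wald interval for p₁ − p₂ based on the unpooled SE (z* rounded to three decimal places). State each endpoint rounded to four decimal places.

p̂₁ = 0.17917, p̂₂ = 0.97351, so the observed difference is -0.79434.
SE = √(0.000612775 + 0.000085392) = √0.000698167 = 0.026423.
For 99% confidence, z* = 2.576. Margin = 2.576·0.026423 = 0.06807.
Interval: -0.79434 ± 0.06807 → (-0.8624, -0.7263).

(-0.8624, -0.7263)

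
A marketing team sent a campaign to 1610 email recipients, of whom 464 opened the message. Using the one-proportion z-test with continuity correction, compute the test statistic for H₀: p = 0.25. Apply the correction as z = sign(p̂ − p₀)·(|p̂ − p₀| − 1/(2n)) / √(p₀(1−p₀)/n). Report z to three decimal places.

With x = 464 successes in n = 1610, p̂ = 0.28820. p̂ − p₀ = 0.038199.
Continuity correction 1/(2n) = 1/3220 = 0.000311.
Corrected numerator: |0.038199| − 0.000311 = 0.037888.
Under H₀, SE = √(p₀(1−p₀)/n) = √(0.25·0.75/1610) = √0.000116460 = 0.010792.
z = (+)0.037888/0.010792 = 3.511.

z = 3.511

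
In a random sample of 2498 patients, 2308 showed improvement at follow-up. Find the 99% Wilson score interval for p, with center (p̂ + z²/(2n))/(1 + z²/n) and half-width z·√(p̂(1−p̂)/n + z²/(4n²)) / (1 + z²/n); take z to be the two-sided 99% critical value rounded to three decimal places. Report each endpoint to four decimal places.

p̂ = 2308/2498 = 0.92394; z = 2.576, so z² = 6.635776.
Denominator 1 + z²/n = 1 + 6.635776/2498 = 1.002656.
Center = (0.92394 + 0.001328)/1.002656 = 0.92282.
Radicand: p̂(1−p̂)/n + z²/(4n²) = 0.000028133 + 0.000000266 = 0.000028399.
Half-width = 2.576·√0.000028399/1.002656 = 0.01369.
Interval: 0.92282 ± 0.01369 → (0.9091, 0.9365).

(0.9091, 0.9365)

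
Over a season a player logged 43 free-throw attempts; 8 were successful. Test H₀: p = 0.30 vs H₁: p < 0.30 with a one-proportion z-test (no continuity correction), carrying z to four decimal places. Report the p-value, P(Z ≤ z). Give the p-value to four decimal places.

Sample proportion p̂ = 8/43 = 0.18605.
SE₀ = √(0.30·0.70/43) = 0.069884.
z = (p̂ − p₀)/SE = (8/43 − 0.30)/0.069884 ≈ -1.6306.
From the standard normal, P(Z ≤ z) = 0.0515.

p-value = 0.0515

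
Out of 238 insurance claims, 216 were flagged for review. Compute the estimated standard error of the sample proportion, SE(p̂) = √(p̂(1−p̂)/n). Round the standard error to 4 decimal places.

SE = 0.0188

Sample proportion p̂ = 216/238 = 0.90756.
p̂(1−p̂) = 0.083895.
SE = √(0.083895/238) = √0.000352500 = 0.0188.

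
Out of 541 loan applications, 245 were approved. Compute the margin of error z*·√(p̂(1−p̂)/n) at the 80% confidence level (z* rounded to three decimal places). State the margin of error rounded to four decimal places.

ME = 0.0274

Sample proportion p̂ = 245/541 = 0.45287.
SE(p̂) = √(0.45287·0.54713/541) = 0.021401.
The 80% critical value is z* = 1.282.
ME = 1.282·0.021401 = 0.0274.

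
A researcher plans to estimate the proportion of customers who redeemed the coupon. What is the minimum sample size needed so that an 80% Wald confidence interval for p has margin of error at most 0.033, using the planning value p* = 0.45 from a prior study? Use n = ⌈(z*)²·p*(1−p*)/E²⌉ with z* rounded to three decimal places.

n = 374

z* = 1.282 at the 80% level.
p*(1−p*) = 0.2475.
(z*)²·p*(1−p*)/E² = 1.643524·0.2475/0.001089 = 373.528.
⌈373.528⌉ = 374.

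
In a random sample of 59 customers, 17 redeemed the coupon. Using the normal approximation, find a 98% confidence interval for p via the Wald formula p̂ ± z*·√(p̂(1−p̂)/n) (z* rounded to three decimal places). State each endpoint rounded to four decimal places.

p̂ = 17/59 = 0.28814.
SE(p̂) = √(0.28814·0.71186/59) = 0.058962.
z* = 2.326 at the 98% level.
Margin of error: 2.326 × 0.058962 = 0.13715.
CI: 0.28814 ± 0.13715 = (0.1510, 0.4253).

(0.1510, 0.4253)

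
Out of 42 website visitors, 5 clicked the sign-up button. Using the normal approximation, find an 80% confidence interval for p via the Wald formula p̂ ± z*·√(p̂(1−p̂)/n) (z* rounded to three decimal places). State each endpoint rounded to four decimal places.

(0.0550, 0.1831)

The sample proportion is 5/42 = 0.11905.
SE = √(p̂(1−p̂)/n) = √(0.104875/42) = 0.049970.
z* = 1.282 at the 80% level.
Margin = 1.282·0.049970 = 0.06406.
CI: 0.11905 ± 0.06406 = (0.0550, 0.1831).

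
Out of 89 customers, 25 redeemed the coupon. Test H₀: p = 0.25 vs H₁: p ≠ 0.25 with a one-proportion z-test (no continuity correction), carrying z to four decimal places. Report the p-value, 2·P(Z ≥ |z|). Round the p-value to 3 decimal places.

p-value = 0.501

With x = 25 successes in n = 89, p̂ = 0.28090.
SE₀ = √(0.25·0.75/89) = 0.045899.
Test statistic (full precision, shown to 4 dp): z = (25/89 − 0.25)/SE₀ ≈ 0.6732.
From the standard normal, 2·P(Z ≥ |z|) = 0.501.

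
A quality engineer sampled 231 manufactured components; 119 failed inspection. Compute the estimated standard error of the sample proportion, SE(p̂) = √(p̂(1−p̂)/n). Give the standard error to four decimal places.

SE = 0.0329

The sample proportion is 119/231 = 0.51515.
p̂(1−p̂) = 0.51515·0.48485 = 0.249770.
SE = √(0.249770/231) = √0.001081255 = 0.0329.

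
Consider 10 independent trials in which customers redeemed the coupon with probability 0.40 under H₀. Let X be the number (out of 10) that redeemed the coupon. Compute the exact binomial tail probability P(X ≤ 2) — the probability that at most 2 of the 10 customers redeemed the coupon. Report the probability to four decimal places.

X ~ Binomial(n=10, p=0.40).
P(X ≤ 2) = C(10,0)·0.40^0·0.60^10 + C(10,1)·0.40^1·0.60^9 + C(10,2)·0.40^2·0.60^8.
= 0.006047 + 0.040311 + 0.120932 = 0.1673.

P = 0.1673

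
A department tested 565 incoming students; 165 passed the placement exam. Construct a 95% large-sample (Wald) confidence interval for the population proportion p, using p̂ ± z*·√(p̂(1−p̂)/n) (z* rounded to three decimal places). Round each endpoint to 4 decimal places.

Sample proportion p̂ = 165/565 = 0.29204.
Standard error of p̂: √(0.206751/565) = √0.000365930 = 0.019129.
For 95% confidence, z* = 1.960.
Margin of error: 1.960 × 0.019129 = 0.03749.
So the interval runs from 0.2545 to 0.3295.

(0.2545, 0.3295)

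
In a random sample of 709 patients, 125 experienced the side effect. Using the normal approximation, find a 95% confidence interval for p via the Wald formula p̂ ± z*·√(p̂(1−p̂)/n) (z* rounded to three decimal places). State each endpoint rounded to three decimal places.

Sample proportion p̂ = 125/709 = 0.17630.
SE(p̂) = √(0.17630·0.82370/709) = 0.014312.
z* = 1.960 at the 95% level.
Margin of error: 1.960 × 0.014312 = 0.02805.
So the interval runs from 0.148 to 0.204.

(0.148, 0.204)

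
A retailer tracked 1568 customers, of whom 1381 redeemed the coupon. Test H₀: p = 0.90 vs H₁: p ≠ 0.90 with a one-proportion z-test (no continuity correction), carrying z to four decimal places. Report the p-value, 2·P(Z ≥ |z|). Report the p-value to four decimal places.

With x = 1381 successes in n = 1568, p̂ = 0.88074.
Under H₀, SE = √(p₀(1−p₀)/n) = √(0.90·0.10/1568) = √0.000057398 = 0.007576.
Test statistic (full precision, shown to 4 dp): z = (1381/1568 − 0.90)/SE₀ ≈ -2.5422.
p-value = 2·P(Z ≥ |z|) with z = -2.5422 → 0.0110.

p-value = 0.0110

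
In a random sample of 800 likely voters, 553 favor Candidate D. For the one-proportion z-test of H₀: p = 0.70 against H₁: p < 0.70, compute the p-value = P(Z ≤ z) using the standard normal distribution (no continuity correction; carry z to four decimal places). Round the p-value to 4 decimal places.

With x = 553 successes in n = 800, p̂ = 0.69125.
SE₀ = √(0.70·0.30/800) = 0.016202.
z = (p̂ − p₀)/SE = (553/800 − 0.70)/0.016202 ≈ -0.5401.
p-value = P(Z ≤ z) with z = -0.5401 → 0.2946.

p-value = 0.2946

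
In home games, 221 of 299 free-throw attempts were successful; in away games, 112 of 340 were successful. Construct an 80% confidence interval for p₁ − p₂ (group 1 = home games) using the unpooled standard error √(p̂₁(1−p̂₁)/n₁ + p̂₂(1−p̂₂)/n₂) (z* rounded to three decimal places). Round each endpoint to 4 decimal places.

(0.3636, 0.4558)

p̂₁ = 0.73913, p̂₂ = 0.32941, so the observed difference is 0.40972.
Unpooled SE = √(p̂₁(1−p̂₁)/n₁ + p̂₂(1−p̂₂)/n₂) = √(0.000644872 + 0.000649705) = 0.035980.
The 80% critical value is z* = 1.282. Margin of error = 0.04613.
CI: 0.40972 ± 0.04613 = (0.3636, 0.4558).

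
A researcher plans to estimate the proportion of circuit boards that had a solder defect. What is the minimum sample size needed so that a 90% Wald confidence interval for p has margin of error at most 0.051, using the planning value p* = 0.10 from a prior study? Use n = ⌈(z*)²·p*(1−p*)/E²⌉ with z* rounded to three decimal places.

For 90% confidence, z* = 1.645.
p*(1−p*) = 0.10·0.90 = 0.0900.
Required n before rounding: 2.706025 × 0.0900 / 0.051² = 93.634.
Rounding up, n = 94.

n = 94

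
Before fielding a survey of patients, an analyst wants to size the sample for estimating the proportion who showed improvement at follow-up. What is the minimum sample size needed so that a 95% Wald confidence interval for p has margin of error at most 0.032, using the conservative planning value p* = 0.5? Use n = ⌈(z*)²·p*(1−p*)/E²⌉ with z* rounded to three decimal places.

n = 938

z* = 1.960 at the 95% level.
p*(1−p*) = 0.2500.
(z*)²·p*(1−p*)/E² = 3.841600·0.2500/0.001024 = 937.891.
⌈937.891⌉ = 938.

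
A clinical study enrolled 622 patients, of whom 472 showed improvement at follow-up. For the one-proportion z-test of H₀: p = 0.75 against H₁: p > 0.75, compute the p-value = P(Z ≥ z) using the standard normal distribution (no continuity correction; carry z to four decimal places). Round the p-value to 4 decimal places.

p-value = 0.3053

p̂ = 472/622 = 0.75884.
Under H₀, SE = √(p₀(1−p₀)/n) = √(0.75·0.25/622) = √0.000301447 = 0.017362.
Test statistic (full precision, shown to 4 dp): z = (472/622 − 0.75)/SE₀ ≈ 0.5093.
From the standard normal, P(Z ≥ z) = 0.3053.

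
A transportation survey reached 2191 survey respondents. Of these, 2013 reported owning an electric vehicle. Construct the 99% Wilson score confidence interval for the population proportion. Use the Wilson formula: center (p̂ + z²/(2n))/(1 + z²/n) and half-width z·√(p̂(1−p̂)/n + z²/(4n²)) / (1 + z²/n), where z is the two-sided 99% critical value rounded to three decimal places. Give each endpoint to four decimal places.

Here p̂ = 2013/2191 = 0.91876 and z = 2.576 (z² = 6.635776).
1 + z²/n = 1.003029.
Center = (0.91876 + 0.001514)/1.003029 = 0.91749.
Radicand: p̂(1−p̂)/n + z²/(4n²) = 0.000034067 + 0.000000346 = 0.000034413.
Half-width = 2.576·√0.000034413/1.003029 = 0.01507.
CI: 0.91749 ± 0.01507 = (0.9024, 0.9326).

(0.9024, 0.9326)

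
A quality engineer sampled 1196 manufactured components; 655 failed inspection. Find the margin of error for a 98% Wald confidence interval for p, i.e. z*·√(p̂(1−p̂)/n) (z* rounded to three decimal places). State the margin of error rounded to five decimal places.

ME = 0.03348

The sample proportion is 655/1196 = 0.54766.
SE = √(p̂(1−p̂)/n) = √(0.247729/1196) = 0.014392.
z* = 2.326 at the 98% level.
ME = 2.326·0.014392 = 0.03348.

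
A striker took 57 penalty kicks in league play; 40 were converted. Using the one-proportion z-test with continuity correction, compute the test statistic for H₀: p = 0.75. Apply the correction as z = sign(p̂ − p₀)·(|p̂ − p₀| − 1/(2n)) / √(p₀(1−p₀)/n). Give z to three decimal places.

z = -0.688

p̂ = 40/57 = 0.70175. p̂ − p₀ = -0.048246.
1/(2n) = 0.008772.
Corrected numerator: |-0.048246| − 0.008772 = 0.039474.
Null standard error: √(0.75·0.25/57) = √0.003289474 = 0.057354.
z = (−)0.039474/0.057354 = -0.688.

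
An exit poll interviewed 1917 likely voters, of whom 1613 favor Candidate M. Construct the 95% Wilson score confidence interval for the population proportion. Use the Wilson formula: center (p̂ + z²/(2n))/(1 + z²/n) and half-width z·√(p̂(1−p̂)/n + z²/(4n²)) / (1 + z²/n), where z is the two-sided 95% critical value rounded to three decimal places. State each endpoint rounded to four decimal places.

(0.8244, 0.8571)

p̂ = 1613/1917 = 0.84142; z = 1.960, so z² = 3.841600.
Denominator 1 + z²/n = 1 + 3.841600/1917 = 1.002004.
Adjusted center: (0.84142 + z²/(2n))/1.002004 = 0.84074.
Radicand: p̂(1−p̂)/n + z²/(4n²) = 0.000069605 + 0.000000261 = 0.000069866.
Half-width = 1.960·√0.000069866/1.002004 = 0.01635.
CI: 0.84074 ± 0.01635 = (0.8244, 0.8571).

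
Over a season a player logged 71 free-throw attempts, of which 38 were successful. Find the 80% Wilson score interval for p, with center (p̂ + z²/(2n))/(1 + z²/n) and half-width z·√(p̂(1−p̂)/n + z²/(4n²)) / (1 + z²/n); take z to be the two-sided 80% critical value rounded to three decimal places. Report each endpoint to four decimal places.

(0.4594, 0.6094)

Here p̂ = 38/71 = 0.53521 and z = 1.282 (z² = 1.643524).
Denominator 1 + z²/n = 1 + 1.643524/71 = 1.023148.
Center = (0.53521 + 0.011574)/1.023148 = 0.53441.
Radicand: p̂(1−p̂)/n + z²/(4n²) = 0.003503664 + 0.000081508 = 0.003585172.
Half-width = z·√(radicand)/denom = 1.282·0.059876/1.023148 = 0.07502.
CI: 0.53441 ± 0.07502 = (0.4594, 0.6094).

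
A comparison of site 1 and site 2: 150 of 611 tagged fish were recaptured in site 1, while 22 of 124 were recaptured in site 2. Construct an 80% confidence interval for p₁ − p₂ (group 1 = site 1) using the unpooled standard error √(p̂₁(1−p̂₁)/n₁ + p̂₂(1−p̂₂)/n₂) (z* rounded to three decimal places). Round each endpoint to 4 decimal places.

(0.0188, 0.1174)

p̂₁ = 0.24550, p̂₂ = 0.17742, so the observed difference is 0.06808.
SE = √(0.000303158 + 0.001176949) = √0.001480107 = 0.038472.
The 80% critical value is z* = 1.282. Margin = 1.282·0.038472 = 0.04932.
Interval: 0.06808 ± 0.04932 → (0.0188, 0.1174).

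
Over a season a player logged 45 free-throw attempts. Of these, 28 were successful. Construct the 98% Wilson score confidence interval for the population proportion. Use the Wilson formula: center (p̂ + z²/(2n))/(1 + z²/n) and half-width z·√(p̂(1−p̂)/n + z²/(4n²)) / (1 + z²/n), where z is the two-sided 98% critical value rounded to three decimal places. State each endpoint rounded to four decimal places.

(0.4497, 0.7685)

p̂ = 28/45 = 0.62222; z = 2.326, so z² = 5.410276.
1 + z²/n = 1.120228.
Center = (0.62222 + 0.060114)/1.120228 = 0.60910.
Radicand: p̂(1−p̂)/n + z²/(4n²) = 0.005223594 + 0.000667935 = 0.005891529.
Half-width = z·√(radicand)/denom = 2.326·0.076756/1.120228 = 0.15937.
CI: 0.60910 ± 0.15937 = (0.4497, 0.7685).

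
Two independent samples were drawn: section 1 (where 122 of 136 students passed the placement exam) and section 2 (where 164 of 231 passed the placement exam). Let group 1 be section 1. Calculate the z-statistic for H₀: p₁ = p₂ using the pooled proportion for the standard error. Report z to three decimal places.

z = 4.174

Sample proportions: p̂₁ = 122/136 = 0.89706 and p̂₂ = 164/231 = 0.70996.
Pooling: p̂ = 286/367 = 0.77929.
SE = √[p̂(1−p̂)(1/n₁+1/n₂)] = √[0.77929·0.22071·(1/136+1/231)] ≈ 0.044825.
z = 0.18710/0.044825 = 4.174.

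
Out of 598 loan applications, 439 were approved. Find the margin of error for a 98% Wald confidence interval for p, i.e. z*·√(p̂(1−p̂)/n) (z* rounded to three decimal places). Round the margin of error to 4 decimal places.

The sample proportion is 439/598 = 0.73411.
Standard error of p̂: √(0.195191/598) = √0.000326406 = 0.018067.
The 98% critical value is z* = 2.326.
So ME = 0.0420.

ME = 0.0420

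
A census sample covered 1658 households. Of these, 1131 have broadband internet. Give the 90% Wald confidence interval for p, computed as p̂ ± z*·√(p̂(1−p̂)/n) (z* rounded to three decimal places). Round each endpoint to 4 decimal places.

(0.6633, 0.7010)

p̂ = 1131/1658 = 0.68215.
SE(p̂) = √(0.68215·0.31785/1658) = 0.011436.
The 90% critical value is z* = 1.645.
Margin = 1.645·0.011436 = 0.01881.
So the interval runs from 0.6633 to 0.7010.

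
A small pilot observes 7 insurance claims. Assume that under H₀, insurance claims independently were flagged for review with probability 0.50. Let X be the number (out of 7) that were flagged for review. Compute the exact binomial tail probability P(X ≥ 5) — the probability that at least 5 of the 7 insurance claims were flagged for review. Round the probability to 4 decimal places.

P = 0.2266

X ~ Binomial(n=7, p=0.50).
P(X ≥ 5) = C(7,5)·0.50^5·0.50^2 + C(7,6)·0.50^6·0.50^1 + C(7,7)·0.50^7·0.50^0.
= 0.164062 + 0.054688 + 0.007812 = 0.2266.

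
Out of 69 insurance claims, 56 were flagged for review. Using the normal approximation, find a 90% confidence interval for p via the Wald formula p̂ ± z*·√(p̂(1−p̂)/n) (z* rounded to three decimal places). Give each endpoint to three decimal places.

With x = 56 successes in n = 69, p̂ = 0.81159.
Standard error of p̂: √(0.152909/69) = √0.002216073 = 0.047075.
For 90% confidence, z* = 1.645.
Margin of error: 1.645 × 0.047075 = 0.07744.
So the interval runs from 0.734 to 0.889.

(0.734, 0.889)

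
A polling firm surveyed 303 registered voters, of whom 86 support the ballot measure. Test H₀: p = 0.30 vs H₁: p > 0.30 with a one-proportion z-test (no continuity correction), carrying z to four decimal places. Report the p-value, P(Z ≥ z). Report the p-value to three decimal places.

p-value = 0.730

With x = 86 successes in n = 303, p̂ = 0.28383.
Null standard error: √(0.30·0.70/303) = √0.000693069 = 0.026326.
Test statistic (full precision, shown to 4 dp): z = (86/303 − 0.30)/SE₀ ≈ -0.6143.
p-value = P(Z ≥ z) with z = -0.6143 → 0.730.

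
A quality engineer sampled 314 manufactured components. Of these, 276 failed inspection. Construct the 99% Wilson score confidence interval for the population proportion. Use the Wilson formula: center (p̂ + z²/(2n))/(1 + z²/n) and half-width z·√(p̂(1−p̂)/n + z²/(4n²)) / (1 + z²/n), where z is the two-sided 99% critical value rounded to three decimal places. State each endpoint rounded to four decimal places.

(0.8236, 0.9187)

Here p̂ = 276/314 = 0.87898 and z = 2.576 (z² = 6.635776).
1 + z²/n = 1.021133.
Adjusted center: (0.87898 + z²/(2n))/1.021133 = 0.87114.
Radicand: p̂(1−p̂)/n + z²/(4n²) = 0.000338769 + 0.000016826 = 0.000355595.
Half-width = 2.576·√0.000355595/1.021133 = 0.04757.
CI: 0.87114 ± 0.04757 = (0.8236, 0.9187).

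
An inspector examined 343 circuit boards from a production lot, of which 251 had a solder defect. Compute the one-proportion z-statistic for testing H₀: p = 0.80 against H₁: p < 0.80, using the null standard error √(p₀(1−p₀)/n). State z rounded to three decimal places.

The sample proportion is 251/343 = 0.73178.
Under H₀, SE = √(p₀(1−p₀)/n) = √(0.80·0.20/343) = √0.000466472 = 0.021598.
z = (0.73178 − 0.80)/0.021598 = -0.06822/0.021598 = -3.159.

z = -3.159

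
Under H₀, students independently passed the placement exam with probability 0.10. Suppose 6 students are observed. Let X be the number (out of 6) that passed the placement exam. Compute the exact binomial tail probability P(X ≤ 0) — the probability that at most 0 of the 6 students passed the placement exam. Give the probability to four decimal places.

X is binomial with n = 6 and p = 0.10.
P(X ≤ 0) = C(6,0)·0.10^0·0.90^6.
= 0.531441 = 0.5314.

P = 0.5314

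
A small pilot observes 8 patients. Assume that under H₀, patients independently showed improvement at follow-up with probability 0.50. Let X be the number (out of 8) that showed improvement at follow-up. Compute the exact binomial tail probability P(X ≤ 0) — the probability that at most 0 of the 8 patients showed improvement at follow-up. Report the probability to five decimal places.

P = 0.00391

X is binomial with n = 8 and p = 0.50.
P(X ≤ 0) = C(8,0)·0.50^0·0.50^8.
= 0.003906 = 0.00391.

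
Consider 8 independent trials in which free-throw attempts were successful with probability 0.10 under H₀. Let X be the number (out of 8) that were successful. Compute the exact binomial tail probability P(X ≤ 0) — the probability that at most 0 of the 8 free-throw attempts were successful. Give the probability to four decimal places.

P = 0.4305

X is binomial with n = 8 and p = 0.10.
P(X ≤ 0) = C(8,0)·0.10^0·0.90^8.
= 0.430467 = 0.4305.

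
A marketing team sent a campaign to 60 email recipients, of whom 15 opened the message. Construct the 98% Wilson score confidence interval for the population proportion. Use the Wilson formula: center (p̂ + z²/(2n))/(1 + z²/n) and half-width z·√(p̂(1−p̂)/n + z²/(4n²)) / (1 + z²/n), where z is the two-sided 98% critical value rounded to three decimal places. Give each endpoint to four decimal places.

Here p̂ = 15/60 = 0.25000 and z = 2.326 (z² = 5.410276).
1 + z²/n = 1.090171.
Adjusted center: (0.25000 + z²/(2n))/1.090171 = 0.27068.
Radicand: p̂(1−p̂)/n + z²/(4n²) = 0.003125000 + 0.000375714 = 0.003500714.
Half-width = 2.326·√0.003500714/1.090171 = 0.12624.
Interval: 0.27068 ± 0.12624 → (0.1444, 0.3969).

(0.1444, 0.3969)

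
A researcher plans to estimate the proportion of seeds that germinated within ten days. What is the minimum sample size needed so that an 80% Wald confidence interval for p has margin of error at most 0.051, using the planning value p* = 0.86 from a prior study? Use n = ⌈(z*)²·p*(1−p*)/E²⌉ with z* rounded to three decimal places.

n = 77

z* = 1.282 at the 80% level.
p*(1−p*) = 0.1204.
Required n before rounding: 1.643524 × 0.1204 / 0.051² = 76.079.
Rounding up, n = 77.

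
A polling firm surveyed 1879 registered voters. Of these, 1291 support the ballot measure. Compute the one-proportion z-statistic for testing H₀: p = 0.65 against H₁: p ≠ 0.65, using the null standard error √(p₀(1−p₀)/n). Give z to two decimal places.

Sample proportion p̂ = 1291/1879 = 0.68707.
Null standard error: √(0.65·0.35/1879) = √0.000121075 = 0.011003.
z = (0.68707 − 0.65)/0.011003 = 0.03707/0.011003 = 3.37.

z = 3.37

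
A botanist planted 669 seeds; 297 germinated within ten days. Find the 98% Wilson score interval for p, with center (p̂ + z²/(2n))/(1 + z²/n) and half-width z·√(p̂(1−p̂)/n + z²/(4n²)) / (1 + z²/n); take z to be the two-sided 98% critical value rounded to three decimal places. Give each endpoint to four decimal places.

(0.3999, 0.4889)

p̂ = 297/669 = 0.44395; z = 2.326, so z² = 5.410276.
1 + z²/n = 1.008087.
Center = (0.44395 + 0.004044)/1.008087 = 0.44440.
Radicand: p̂(1−p̂)/n + z²/(4n²) = 0.000368995 + 0.000003022 = 0.000372017.
Half-width = z·√(radicand)/denom = 2.326·0.019288/1.008087 = 0.04450.
CI: 0.44440 ± 0.04450 = (0.3999, 0.4889).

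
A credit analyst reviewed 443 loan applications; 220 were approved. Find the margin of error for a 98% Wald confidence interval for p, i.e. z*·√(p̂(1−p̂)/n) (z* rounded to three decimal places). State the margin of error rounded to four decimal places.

ME = 0.0553

Sample proportion p̂ = 220/443 = 0.49661.
Standard error of p̂: √(0.249989/443) = √0.000564308 = 0.023755.
The 98% critical value is z* = 2.326.
ME = 2.326·0.023755 = 0.0553.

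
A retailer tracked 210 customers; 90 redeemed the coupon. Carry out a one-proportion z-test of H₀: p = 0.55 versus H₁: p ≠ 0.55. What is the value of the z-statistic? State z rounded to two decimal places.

p̂ = 90/210 = 0.42857.
Null standard error: √(0.55·0.45/210) = √0.001178571 = 0.034330.
z = (p̂ − p₀)/SE = (0.42857 − 0.55)/0.034330 = -3.54.

z = -3.54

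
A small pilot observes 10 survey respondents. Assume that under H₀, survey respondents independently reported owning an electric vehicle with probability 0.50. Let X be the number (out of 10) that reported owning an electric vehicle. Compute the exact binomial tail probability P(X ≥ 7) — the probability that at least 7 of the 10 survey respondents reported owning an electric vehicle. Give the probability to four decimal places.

P = 0.1719

X ~ Binomial(n=10, p=0.50).
P(X ≥ 7) = C(10,7)·0.50^7·0.50^3 + C(10,8)·0.50^8·0.50^2 + C(10,9)·0.50^9·0.50^1 + C(10,10)·0.50^10·0.50^0.
= 0.117188 + 0.043945 + 0.009766 + 0.000977 = 0.1719.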